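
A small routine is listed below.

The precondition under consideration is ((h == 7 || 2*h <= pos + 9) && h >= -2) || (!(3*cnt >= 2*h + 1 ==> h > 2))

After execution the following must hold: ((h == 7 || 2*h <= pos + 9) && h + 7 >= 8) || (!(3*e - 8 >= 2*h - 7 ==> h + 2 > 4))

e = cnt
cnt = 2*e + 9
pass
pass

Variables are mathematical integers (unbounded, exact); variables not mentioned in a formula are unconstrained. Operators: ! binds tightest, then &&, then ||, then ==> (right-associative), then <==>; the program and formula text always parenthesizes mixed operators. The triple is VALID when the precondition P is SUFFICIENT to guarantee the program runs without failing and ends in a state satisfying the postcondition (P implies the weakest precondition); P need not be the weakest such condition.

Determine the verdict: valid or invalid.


Working backward. After the program, the postcondition ((h == 7 || 2*h <= pos + 9) && h + 7 >= 8) || (!(3*e - 8 >= 2*h - 7 ==> h + 2 > 4)) must hold; in canonical form it is ((h == 7 || 2*h <= pos + 9) && h >= 1) || (!(3*e >= 2*h + 1 ==> h > 2)).
Before skip: ((h == 7 || 2*h <= pos + 9) && h >= 1) || (!(3*e >= 2*h + 1 ==> h > 2))
Before skip: ((h == 7 || 2*h <= pos + 9) && h >= 1) || (!(3*e >= 2*h + 1 ==> h > 2))
Before cnt := 2*e + 9: ((h == 7 || 2*h <= pos + 9) && h >= 1) || (!(3*e >= 2*h + 1 ==> h > 2))
Before e := cnt: ((h == 7 || 2*h <= pos + 9) && h >= 1) || (!(3*cnt >= 2*h + 1 ==> h > 2))
The weakest precondition is ((h == 7 || 2*h <= pos + 9) && h >= 1) || (!(3*cnt >= 2*h + 1 ==> h > 2)).
Check whether ((h == 7 || 2*h <= pos + 9) && h >= -2) || (!(3*cnt >= 2*h + 1 ==> h > 2)) implies it.
Countermodel: at the initial state cnt = 0, h = 0, pos = -9, the precondition holds but the weakest precondition fails.
Answer: invalid


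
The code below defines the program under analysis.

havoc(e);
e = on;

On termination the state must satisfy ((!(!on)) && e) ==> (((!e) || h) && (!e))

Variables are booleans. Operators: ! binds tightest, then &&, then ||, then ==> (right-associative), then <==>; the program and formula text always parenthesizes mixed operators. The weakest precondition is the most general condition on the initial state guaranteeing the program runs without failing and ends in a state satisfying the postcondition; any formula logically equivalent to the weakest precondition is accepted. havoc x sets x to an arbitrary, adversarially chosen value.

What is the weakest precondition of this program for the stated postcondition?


Working backward. After the program, the postcondition ((!(!on)) && e) ==> (((!e) || h) && (!e)) must hold; in canonical form it is (on && e) ==> (((!e) || h) && (!e)).
Before e := on: on ==> (((!on) || h) && (!on))
Before havoc e: on ==> (((!on) || h) && (!on))
Answer: WP = on ==> (((!on) || h) && (!on))


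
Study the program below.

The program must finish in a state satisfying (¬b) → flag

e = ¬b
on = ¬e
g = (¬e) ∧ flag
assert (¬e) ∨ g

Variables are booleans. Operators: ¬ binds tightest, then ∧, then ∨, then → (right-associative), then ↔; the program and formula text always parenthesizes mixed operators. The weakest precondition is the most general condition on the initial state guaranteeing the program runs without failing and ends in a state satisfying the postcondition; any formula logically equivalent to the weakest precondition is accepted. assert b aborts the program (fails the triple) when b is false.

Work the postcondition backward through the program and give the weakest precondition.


Working backward. After the program, (¬b) → flag must hold.
Before assert (¬e) ∨ g: ((¬e) ∨ g) ∧ ((¬b) → flag)
Before g := (¬e) ∧ flag: ((¬e) ∨ ((¬e) ∧ flag)) ∧ ((¬b) → flag)
Before on := ¬e: ((¬e) ∨ ((¬e) ∧ flag)) ∧ ((¬b) → flag)
Before e := ¬b: (b ∨ (b ∧ flag)) ∧ ((¬b) → flag)
Answer: WP = (b ∨ (b ∧ flag)) ∧ ((¬b) → flag)


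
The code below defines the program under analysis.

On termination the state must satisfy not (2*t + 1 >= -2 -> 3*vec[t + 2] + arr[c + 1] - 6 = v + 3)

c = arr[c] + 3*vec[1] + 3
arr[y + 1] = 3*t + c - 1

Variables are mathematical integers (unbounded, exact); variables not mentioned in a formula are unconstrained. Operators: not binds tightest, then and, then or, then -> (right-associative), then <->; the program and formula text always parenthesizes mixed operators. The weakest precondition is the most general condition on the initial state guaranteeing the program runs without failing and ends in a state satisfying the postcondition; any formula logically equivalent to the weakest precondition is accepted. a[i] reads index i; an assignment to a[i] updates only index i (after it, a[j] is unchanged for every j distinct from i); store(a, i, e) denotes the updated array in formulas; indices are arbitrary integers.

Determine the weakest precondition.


Working backward. After the program, the postcondition not (2*t + 1 >= -2 -> 3*vec[t + 2] + arr[c + 1] - 6 = v + 3) must hold; in canonical form it is not (2*t >= -3 -> arr[c + 1] + 3*vec[t + 2] = v + 9).
Before arr[y + 1] := 3*t + c - 1: not (2*t >= -3 -> 3*vec[t + 2] + store(arr, y + 1, c + 3*t - 1)[c + 1] = v + 9)
Before c := arr[c] + 3*vec[1] + 3: not (2*t >= -3 -> 3*vec[t + 2] + store(arr, y + 1, arr[c] + 3*vec[1] + 3*t + 2)[arr[c] + 3*vec[1] + 4] = v + 9)
Answer: WP = not (2*t >= -3 -> 3*vec[t + 2] + store(arr, y + 1, arr[c] + 3*vec[1] + 3*t + 2)[arr[c] + 3*vec[1] + 4] = v + 9)


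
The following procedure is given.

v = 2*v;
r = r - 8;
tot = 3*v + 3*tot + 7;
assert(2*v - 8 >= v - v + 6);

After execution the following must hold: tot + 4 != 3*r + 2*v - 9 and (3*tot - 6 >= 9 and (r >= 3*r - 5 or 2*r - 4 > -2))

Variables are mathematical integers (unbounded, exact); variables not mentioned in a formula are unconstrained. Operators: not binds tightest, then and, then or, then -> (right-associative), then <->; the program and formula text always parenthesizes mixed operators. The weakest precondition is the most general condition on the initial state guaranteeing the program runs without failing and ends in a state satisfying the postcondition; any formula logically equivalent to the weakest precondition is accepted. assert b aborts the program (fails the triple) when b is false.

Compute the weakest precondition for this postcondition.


Working backward. After the program, the postcondition tot + 4 != 3*r + 2*v - 9 and (3*tot - 6 >= 9 and (r >= 3*r - 5 or 2*r - 4 > -2)) must hold; in canonical form it is tot != 3*r + 2*v - 13 and 3*tot >= 15 and (2*r <= 5 or 2*r > 2).
Before assert 2*v - 8 >= v - v + 6: 2*v >= 14 and tot != 3*r + 2*v - 13 and 3*tot >= 15 and (2*r <= 5 or 2*r > 2)
Before tot := 3*v + 3*tot + 7: 2*v >= 14 and 3*tot + v != 3*r - 20 and 9*tot + 9*v >= -6 and (2*r <= 5 or 2*r > 2)
Before r := r - 8: 2*v >= 14 and 3*tot + v != 3*r - 44 and 9*tot + 9*v >= -6 and (2*r <= 21 or 2*r > 18)
Before v := 2*v: 4*v >= 14 and 3*tot + 2*v != 3*r - 44 and 9*tot + 18*v >= -6 and (2*r <= 21 or 2*r > 18)
Answer: WP = 4*v >= 14 and 3*tot + 2*v != 3*r - 44 and 9*tot + 18*v >= -6 and (2*r <= 21 or 2*r > 18)


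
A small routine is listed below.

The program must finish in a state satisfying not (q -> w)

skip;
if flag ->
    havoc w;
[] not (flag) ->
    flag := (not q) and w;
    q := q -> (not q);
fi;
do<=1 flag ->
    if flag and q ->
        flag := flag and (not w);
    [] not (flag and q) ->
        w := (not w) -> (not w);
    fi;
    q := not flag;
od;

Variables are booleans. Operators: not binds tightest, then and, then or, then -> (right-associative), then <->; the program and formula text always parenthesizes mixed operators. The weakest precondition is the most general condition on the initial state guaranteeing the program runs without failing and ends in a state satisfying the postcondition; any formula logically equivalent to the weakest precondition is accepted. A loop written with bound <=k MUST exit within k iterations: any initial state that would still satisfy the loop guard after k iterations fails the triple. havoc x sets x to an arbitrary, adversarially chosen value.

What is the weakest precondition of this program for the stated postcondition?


Working backward. After the program, not (q -> w) must hold.
Before the loop (bound <=1), unroll the exhaustion recursion (WP_0 = exit-now case; WP_j = one more guarded iteration, up to j = 1):
  WP_0: (not flag) and (not (q -> w))
  WP_1: (flag -> (((flag and q) -> ((not (flag and (not w))) and (not ((not (flag and (not w))) -> w)))) and flag and q)) and ((not flag) -> (not (q -> w)))
So before the loop: (flag -> (((flag and q) -> ((not (flag and (not w))) and (not ((not (flag and (not w))) -> w)))) and flag and q)) and ((not flag) -> (not (q -> w)))
Then branch requires (flag -> ((not (flag and q)) and flag and q)) and flag and (flag -> (((flag and q) -> (not flag)) and flag and q)) and ((not flag) -> q); else branch requires (((not q) and w) -> ((((not q) and w and (q -> (not q))) -> (not w)) and (not q) and w and (q -> (not q)))) and ((not ((not q) and w)) -> (not ((q -> (not q)) -> w))).
Before the if: (flag -> ((flag -> ((not (flag and q)) and flag and q)) and flag and (flag -> (((flag and q) -> (not flag)) and flag and q)) and ((not flag) -> q))) and ((not flag) -> ((((not q) and w) -> ((((not q) and w and (q -> (not q))) -> (not w)) and (not q) and w and (q -> (not q)))) and ((not ((not q) and w)) -> (not ((q -> (not q)) -> w)))))
Before skip: (flag -> ((flag -> ((not (flag and q)) and flag and q)) and flag and (flag -> (((flag and q) -> (not flag)) and flag and q)) and ((not flag) -> q))) and ((not flag) -> ((((not q) and w) -> ((((not q) and w and (q -> (not q))) -> (not w)) and (not q) and w and (q -> (not q)))) and ((not ((not q) and w)) -> (not ((q -> (not q)) -> w)))))
Answer: WP = (flag -> ((flag -> ((not (flag and q)) and flag and q)) and flag and (flag -> (((flag and q) -> (not flag)) and flag and q)) and ((not flag) -> q))) and ((not flag) -> ((((not q) and w) -> ((((not q) and w and (q -> (not q))) -> (not w)) and (not q) and w and (q -> (not q)))) and ((not ((not q) and w)) -> (not ((q -> (not q)) -> w)))))


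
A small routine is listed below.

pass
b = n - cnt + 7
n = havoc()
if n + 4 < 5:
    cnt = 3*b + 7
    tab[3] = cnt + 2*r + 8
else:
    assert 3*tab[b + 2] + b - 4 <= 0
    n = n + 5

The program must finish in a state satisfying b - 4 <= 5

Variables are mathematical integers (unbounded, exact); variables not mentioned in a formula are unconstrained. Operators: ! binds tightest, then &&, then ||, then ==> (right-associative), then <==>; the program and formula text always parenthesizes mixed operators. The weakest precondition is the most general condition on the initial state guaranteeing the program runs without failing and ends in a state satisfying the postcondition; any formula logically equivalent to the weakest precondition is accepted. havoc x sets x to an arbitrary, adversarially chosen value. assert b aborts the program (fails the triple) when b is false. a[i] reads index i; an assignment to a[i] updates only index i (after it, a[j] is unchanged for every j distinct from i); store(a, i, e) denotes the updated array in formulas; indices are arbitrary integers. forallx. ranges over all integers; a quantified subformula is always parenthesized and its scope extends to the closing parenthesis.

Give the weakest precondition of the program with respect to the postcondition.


Working backward. After the program, the postcondition b - 4 <= 5 must hold; in canonical form it is b <= 9.
Then branch requires b <= 9; else branch requires 3*tab[b + 2] + b <= 4 && b <= 9.
Before the if: (n < 1 ==> b <= 9) && ((!(n < 1)) ==> (3*tab[b + 2] + b <= 4 && b <= 9))
Before havoc n: forall n_1. ((n_1 < 1 ==> b <= 9) && ((!(n_1 < 1)) ==> (3*tab[b + 2] + b <= 4 && b <= 9)))
Before b := n - cnt + 7: forall n_1. ((n_1 < 1 ==> n <= cnt + 2) && ((!(n_1 < 1)) ==> (3*tab[-cnt + n + 9] + n <= cnt - 3 && n <= cnt + 2)))
Before skip: forall n_1. ((n_1 < 1 ==> n <= cnt + 2) && ((!(n_1 < 1)) ==> (3*tab[-cnt + n + 9] + n <= cnt - 3 && n <= cnt + 2)))
Answer: WP = forall n_1. ((n_1 < 1 ==> n <= cnt + 2) && ((!(n_1 < 1)) ==> (3*tab[-cnt + n + 9] + n <= cnt - 3 && n <= cnt + 2)))


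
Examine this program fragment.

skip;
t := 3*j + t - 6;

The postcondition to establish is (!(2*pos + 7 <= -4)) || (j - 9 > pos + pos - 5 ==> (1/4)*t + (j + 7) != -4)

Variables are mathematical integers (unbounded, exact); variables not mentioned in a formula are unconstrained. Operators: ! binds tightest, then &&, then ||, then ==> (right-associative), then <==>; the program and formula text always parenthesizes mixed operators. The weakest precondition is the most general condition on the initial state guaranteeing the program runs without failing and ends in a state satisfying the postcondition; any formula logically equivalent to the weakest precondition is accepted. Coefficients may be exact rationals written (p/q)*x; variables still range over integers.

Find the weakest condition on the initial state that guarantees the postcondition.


Working backward. After the program, the postcondition (!(2*pos + 7 <= -4)) || (j - 9 > pos + pos - 5 ==> (1/4)*t + (j + 7) != -4) must hold; in canonical form it is (!(2*pos <= -11)) || (j > 2*pos + 4 ==> j + (1/4)*t != -11).
Before t := 3*j + t - 6: (!(2*pos <= -11)) || (j > 2*pos + 4 ==> (7/4)*j + (1/4)*t != -19/2)
Before skip: (!(2*pos <= -11)) || (j > 2*pos + 4 ==> (7/4)*j + (1/4)*t != -19/2)
Answer: WP = (!(2*pos <= -11)) || (j > 2*pos + 4 ==> (7/4)*j + (1/4)*t != -19/2)


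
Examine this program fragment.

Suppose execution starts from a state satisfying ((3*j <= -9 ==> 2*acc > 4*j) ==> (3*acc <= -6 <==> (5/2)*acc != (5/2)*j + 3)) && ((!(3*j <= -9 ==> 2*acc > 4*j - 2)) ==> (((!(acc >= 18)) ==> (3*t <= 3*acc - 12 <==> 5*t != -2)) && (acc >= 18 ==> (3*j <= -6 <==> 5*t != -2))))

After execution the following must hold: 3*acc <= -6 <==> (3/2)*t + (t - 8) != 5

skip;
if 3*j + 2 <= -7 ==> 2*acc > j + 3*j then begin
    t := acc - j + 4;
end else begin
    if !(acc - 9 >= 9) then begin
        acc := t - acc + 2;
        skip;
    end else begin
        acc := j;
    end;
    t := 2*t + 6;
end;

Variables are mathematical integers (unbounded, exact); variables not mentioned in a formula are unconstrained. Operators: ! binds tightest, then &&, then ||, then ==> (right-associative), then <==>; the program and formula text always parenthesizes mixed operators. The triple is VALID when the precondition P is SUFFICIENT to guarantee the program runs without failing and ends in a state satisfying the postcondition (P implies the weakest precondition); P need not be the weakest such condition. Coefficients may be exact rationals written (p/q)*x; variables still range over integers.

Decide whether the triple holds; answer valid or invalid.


Working backward. After the program, the postcondition 3*acc <= -6 <==> (3/2)*t + (t - 8) != 5 must hold; in canonical form it is 3*acc <= -6 <==> (5/2)*t != 13.
Then branch requires 3*acc <= -6 <==> (5/2)*acc != (5/2)*j + 3; else branch requires ((!(acc >= 18)) ==> (3*t <= 3*acc - 12 <==> 5*t != -2)) && (acc >= 18 ==> (3*j <= -6 <==> 5*t != -2)).
Before the if: ((3*j <= -9 ==> 2*acc > 4*j) ==> (3*acc <= -6 <==> (5/2)*acc != (5/2)*j + 3)) && ((!(3*j <= -9 ==> 2*acc > 4*j)) ==> (((!(acc >= 18)) ==> (3*t <= 3*acc - 12 <==> 5*t != -2)) && (acc >= 18 ==> (3*j <= -6 <==> 5*t != -2))))
Before skip: ((3*j <= -9 ==> 2*acc > 4*j) ==> (3*acc <= -6 <==> (5/2)*acc != (5/2)*j + 3)) && ((!(3*j <= -9 ==> 2*acc > 4*j)) ==> (((!(acc >= 18)) ==> (3*t <= 3*acc - 12 <==> 5*t != -2)) && (acc >= 18 ==> (3*j <= -6 <==> 5*t != -2))))
The weakest precondition is ((3*j <= -9 ==> 2*acc > 4*j) ==> (3*acc <= -6 <==> (5/2)*acc != (5/2)*j + 3)) && ((!(3*j <= -9 ==> 2*acc > 4*j)) ==> (((!(acc >= 18)) ==> (3*t <= 3*acc - 12 <==> 5*t != -2)) && (acc >= 18 ==> (3*j <= -6 <==> 5*t != -2)))).
Check whether ((3*j <= -9 ==> 2*acc > 4*j) ==> (3*acc <= -6 <==> (5/2)*acc != (5/2)*j + 3)) && ((!(3*j <= -9 ==> 2*acc > 4*j - 2)) ==> (((!(acc >= 18)) ==> (3*t <= 3*acc - 12 <==> 5*t != -2)) && (acc >= 18 ==> (3*j <= -6 <==> 5*t != -2)))) implies it.
Countermodel: at the initial state acc = -6, j = -3, t = 0, the precondition holds but the weakest precondition fails.
Answer: invalid


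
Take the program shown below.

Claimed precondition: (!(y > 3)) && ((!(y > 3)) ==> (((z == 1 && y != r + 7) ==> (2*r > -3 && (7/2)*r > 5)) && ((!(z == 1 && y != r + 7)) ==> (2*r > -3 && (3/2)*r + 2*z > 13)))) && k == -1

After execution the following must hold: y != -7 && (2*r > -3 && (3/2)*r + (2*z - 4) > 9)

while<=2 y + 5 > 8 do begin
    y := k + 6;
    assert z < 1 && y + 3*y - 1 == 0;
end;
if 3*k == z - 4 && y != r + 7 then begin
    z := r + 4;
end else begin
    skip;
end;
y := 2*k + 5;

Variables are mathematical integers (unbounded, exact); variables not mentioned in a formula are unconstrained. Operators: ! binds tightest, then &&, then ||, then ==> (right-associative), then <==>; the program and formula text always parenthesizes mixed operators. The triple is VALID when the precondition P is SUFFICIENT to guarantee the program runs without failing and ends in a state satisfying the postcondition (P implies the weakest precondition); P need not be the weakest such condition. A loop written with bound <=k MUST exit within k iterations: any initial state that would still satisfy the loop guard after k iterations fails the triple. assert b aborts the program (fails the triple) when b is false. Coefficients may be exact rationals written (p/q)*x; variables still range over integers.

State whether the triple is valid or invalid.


Working backward. After the program, the postcondition y != -7 && (2*r > -3 && (3/2)*r + (2*z - 4) > 9) must hold; in canonical form it is y != -7 && 2*r > -3 && (3/2)*r + 2*z > 13.
Before y := 2*k + 5: 2*k != -12 && 2*r > -3 && (3/2)*r + 2*z > 13
Then branch requires 2*k != -12 && 2*r > -3 && (7/2)*r > 5; else branch requires 2*k != -12 && 2*r > -3 && (3/2)*r + 2*z > 13.
Before the if: ((3*k == z - 4 && y != r + 7) ==> (2*k != -12 && 2*r > -3 && (7/2)*r > 5)) && ((!(3*k == z - 4 && y != r + 7)) ==> (2*k != -12 && 2*r > -3 && (3/2)*r + 2*z > 13))
Before the loop (bound <=2), unroll the exhaustion recursion (WP_0 = exit-now case; WP_j = one more guarded iteration, up to j = 2):
  WP_0: (!(y > 3)) && ((3*k == z - 4 && y != r + 7) ==> (2*k != -12 && 2*r > -3 && (7/2)*r > 5)) && ((!(3*k == z - 4 && y != r + 7)) ==> (2*k != -12 && 2*r > -3 && (3/2)*r + 2*z > 13))
  WP_1: (y > 3 ==> (z < 1 && 4*k == -23 && (!(k > -3)) && ((3*k == z - 4 && k != r + 1) ==> (2*k != -12 && 2*r > -3 && (7/2)*r > 5)) && ((!(3*k == z - 4 && k != r + 1)) ==> (2*k != -12 && 2*r > -3 && (3/2)*r + 2*z > 13)))) && ((!(y > 3)) ==> (((3*k == z - 4 && y != r + 7) ==> (2*k != -12 && 2*r > -3 && (7/2)*r > 5)) && ((!(3*k == z - 4 && y != r + 7)) ==> (2*k != -12 && 2*r > -3 && (3/2)*r + 2*z > 13))))
  WP_2: (y > 3 ==> (z < 1 && 4*k == -23 && (k > -3 ==> (z < 1 && 4*k == -23 && (!(k > -3)) && ((3*k == z - 4 && k != r + 1) ==> (2*k != -12 && 2*r > -3 && (7/2)*r > 5)) && ((!(3*k == z - 4 && k != r + 1)) ==> (2*k != -12 && 2*r > -3 && (3/2)*r + 2*z > 13)))) && ((!(k > -3)) ==> (((3*k == z - 4 && k != r + 1) ==> (2*k != -12 && 2*r > -3 && (7/2)*r > 5)) && ((!(3*k == z - 4 && k != r + 1)) ==> (2*k != -12 && 2*r > -3 && (3/2)*r + 2*z > 13)))))) && ((!(y > 3)) ==> (((3*k == z - 4 && y != r + 7) ==> (2*k != -12 && 2*r > -3 && (7/2)*r > 5)) && ((!(3*k == z - 4 && y != r + 7)) ==> (2*k != -12 && 2*r > -3 && (3/2)*r + 2*z > 13))))
So before the loop: (y > 3 ==> (z < 1 && 4*k == -23 && (k > -3 ==> (z < 1 && 4*k == -23 && (!(k > -3)) && ((3*k == z - 4 && k != r + 1) ==> (2*k != -12 && 2*r > -3 && (7/2)*r > 5)) && ((!(3*k == z - 4 && k != r + 1)) ==> (2*k != -12 && 2*r > -3 && (3/2)*r + 2*z > 13)))) && ((!(k > -3)) ==> (((3*k == z - 4 && k != r + 1) ==> (2*k != -12 && 2*r > -3 && (7/2)*r > 5)) && ((!(3*k == z - 4 && k != r + 1)) ==> (2*k != -12 && 2*r > -3 && (3/2)*r + 2*z > 13)))))) && ((!(y > 3)) ==> (((3*k == z - 4 && y != r + 7) ==> (2*k != -12 && 2*r > -3 && (7/2)*r > 5)) && ((!(3*k == z - 4 && y != r + 7)) ==> (2*k != -12 && 2*r > -3 && (3/2)*r + 2*z > 13))))
The weakest precondition is (y > 3 ==> (z < 1 && 4*k == -23 && (k > -3 ==> (z < 1 && 4*k == -23 && (!(k > -3)) && ((3*k == z - 4 && k != r + 1) ==> (2*k != -12 && 2*r > -3 && (7/2)*r > 5)) && ((!(3*k == z - 4 && k != r + 1)) ==> (2*k != -12 && 2*r > -3 && (3/2)*r + 2*z > 13)))) && ((!(k > -3)) ==> (((3*k == z - 4 && k != r + 1) ==> (2*k != -12 && 2*r > -3 && (7/2)*r > 5)) && ((!(3*k == z - 4 && k != r + 1)) ==> (2*k != -12 && 2*r > -3 && (3/2)*r + 2*z > 13)))))) && ((!(y > 3)) ==> (((3*k == z - 4 && y != r + 7) ==> (2*k != -12 && 2*r > -3 && (7/2)*r > 5)) && ((!(3*k == z - 4 && y != r + 7)) ==> (2*k != -12 && 2*r > -3 && (3/2)*r + 2*z > 13)))).
Check whether (!(y > 3)) && ((!(y > 3)) ==> (((z == 1 && y != r + 7) ==> (2*r > -3 && (7/2)*r > 5)) && ((!(z == 1 && y != r + 7)) ==> (2*r > -3 && (3/2)*r + 2*z > 13)))) && k == -1 implies it.
Every state satisfying the precondition satisfies the weakest precondition: the implication holds.
Answer: valid


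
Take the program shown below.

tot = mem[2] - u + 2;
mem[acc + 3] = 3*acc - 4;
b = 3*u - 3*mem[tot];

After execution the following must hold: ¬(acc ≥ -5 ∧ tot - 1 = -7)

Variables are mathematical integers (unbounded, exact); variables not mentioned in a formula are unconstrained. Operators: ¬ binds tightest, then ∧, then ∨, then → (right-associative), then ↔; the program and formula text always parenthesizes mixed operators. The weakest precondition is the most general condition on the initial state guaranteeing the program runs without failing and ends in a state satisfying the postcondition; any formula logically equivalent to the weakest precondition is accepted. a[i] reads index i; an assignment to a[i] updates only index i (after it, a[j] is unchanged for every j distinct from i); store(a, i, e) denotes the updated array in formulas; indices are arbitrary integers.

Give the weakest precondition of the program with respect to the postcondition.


Working backward. After the program, the postcondition ¬(acc ≥ -5 ∧ tot - 1 = -7) must hold; in canonical form it is ¬(acc ≥ -5 ∧ tot = -6).
Before b := 3*u - 3*mem[tot]: ¬(acc ≥ -5 ∧ tot = -6)
Before mem[acc + 3] := 3*acc - 4: ¬(acc ≥ -5 ∧ tot = -6)
Before tot := mem[2] - u + 2: ¬(acc ≥ -5 ∧ mem[2] = u - 8)
Answer: WP = ¬(acc ≥ -5 ∧ mem[2] = u - 8)


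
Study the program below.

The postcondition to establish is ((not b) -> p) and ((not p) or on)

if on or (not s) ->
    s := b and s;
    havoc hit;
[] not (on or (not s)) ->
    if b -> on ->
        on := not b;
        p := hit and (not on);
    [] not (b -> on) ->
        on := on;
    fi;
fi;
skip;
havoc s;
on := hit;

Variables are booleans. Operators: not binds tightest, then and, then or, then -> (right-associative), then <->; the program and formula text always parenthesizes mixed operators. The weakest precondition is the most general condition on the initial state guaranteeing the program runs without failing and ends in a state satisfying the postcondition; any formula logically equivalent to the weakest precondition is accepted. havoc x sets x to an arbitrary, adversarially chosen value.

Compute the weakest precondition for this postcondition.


Working backward. After the program, ((not b) -> p) and ((not p) or on) must hold.
Before on := hit: ((not b) -> p) and ((not p) or hit)
Before havoc s: ((not b) -> p) and ((not p) or hit)
Before skip: ((not b) -> p) and ((not p) or hit)
Then branch requires ((not b) -> p) and (not p); else branch requires ((b -> on) -> (((not b) -> (hit and b)) and ((not (hit and b)) or hit))) and ((not (b -> on)) -> (((not b) -> p) and ((not p) or hit))).
Before the if: ((on or (not s)) -> (((not b) -> p) and (not p))) and ((not (on or (not s))) -> (((b -> on) -> (((not b) -> (hit and b)) and ((not (hit and b)) or hit))) and ((not (b -> on)) -> (((not b) -> p) and ((not p) or hit)))))
Answer: WP = ((on or (not s)) -> (((not b) -> p) and (not p))) and ((not (on or (not s))) -> (((b -> on) -> (((not b) -> (hit and b)) and ((not (hit and b)) or hit))) and ((not (b -> on)) -> (((not b) -> p) and ((not p) or hit)))))


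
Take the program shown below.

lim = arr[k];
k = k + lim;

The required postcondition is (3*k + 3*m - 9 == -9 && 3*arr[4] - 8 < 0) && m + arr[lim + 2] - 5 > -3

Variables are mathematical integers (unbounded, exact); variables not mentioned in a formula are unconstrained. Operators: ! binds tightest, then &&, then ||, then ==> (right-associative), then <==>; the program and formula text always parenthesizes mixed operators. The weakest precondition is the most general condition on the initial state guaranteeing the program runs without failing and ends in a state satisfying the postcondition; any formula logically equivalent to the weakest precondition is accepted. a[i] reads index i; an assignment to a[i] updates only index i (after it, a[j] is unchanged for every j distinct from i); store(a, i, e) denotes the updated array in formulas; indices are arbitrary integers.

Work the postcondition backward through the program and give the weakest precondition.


Working backward. After the program, the postcondition (3*k + 3*m - 9 == -9 && 3*arr[4] - 8 < 0) && m + arr[lim + 2] - 5 > -3 must hold; in canonical form it is 3*k + 3*m == 0 && 3*arr[4] < 8 && arr[lim + 2] + m > 2.
Before k := k + lim: 3*k + 3*lim + 3*m == 0 && 3*arr[4] < 8 && arr[lim + 2] + m > 2
Before lim := arr[k]: 3*arr[k] + 3*k + 3*m == 0 && 3*arr[4] < 8 && arr[arr[k] + 2] + m > 2
Answer: WP = 3*arr[k] + 3*k + 3*m == 0 && 3*arr[4] < 8 && arr[arr[k] + 2] + m > 2


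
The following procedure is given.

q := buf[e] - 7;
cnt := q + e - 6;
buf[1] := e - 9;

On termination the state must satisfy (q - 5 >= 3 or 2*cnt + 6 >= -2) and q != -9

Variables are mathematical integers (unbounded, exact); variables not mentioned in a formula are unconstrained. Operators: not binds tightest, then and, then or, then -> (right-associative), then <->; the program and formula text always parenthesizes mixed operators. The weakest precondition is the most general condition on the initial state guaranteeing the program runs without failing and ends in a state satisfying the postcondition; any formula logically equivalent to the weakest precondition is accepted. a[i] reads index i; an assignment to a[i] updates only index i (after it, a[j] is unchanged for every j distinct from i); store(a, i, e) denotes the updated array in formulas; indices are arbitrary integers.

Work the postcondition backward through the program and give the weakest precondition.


Working backward. After the program, the postcondition (q - 5 >= 3 or 2*cnt + 6 >= -2) and q != -9 must hold; in canonical form it is (q >= 8 or 2*cnt >= -8) and q != -9.
Before buf[1] := e - 9: (q >= 8 or 2*cnt >= -8) and q != -9
Before cnt := q + e - 6: (q >= 8 or 2*e + 2*q >= 4) and q != -9
Before q := buf[e] - 7: (buf[e] >= 15 or 2*buf[e] + 2*e >= 18) and buf[e] != -2
Answer: WP = (buf[e] >= 15 or 2*buf[e] + 2*e >= 18) and buf[e] != -2


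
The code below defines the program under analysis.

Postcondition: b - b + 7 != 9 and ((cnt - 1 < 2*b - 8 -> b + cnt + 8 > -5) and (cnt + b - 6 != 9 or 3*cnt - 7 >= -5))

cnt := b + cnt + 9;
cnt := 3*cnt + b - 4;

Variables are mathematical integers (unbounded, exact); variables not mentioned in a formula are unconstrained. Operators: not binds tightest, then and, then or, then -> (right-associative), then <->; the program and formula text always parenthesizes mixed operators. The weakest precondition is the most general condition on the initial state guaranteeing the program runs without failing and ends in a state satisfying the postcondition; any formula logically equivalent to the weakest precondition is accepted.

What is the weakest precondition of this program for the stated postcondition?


Working backward. After the program, the postcondition b - b + 7 != 9 and ((cnt - 1 < 2*b - 8 -> b + cnt + 8 > -5) and (cnt + b - 6 != 9 or 3*cnt - 7 >= -5)) must hold; in canonical form it is (cnt < 2*b - 7 -> b + cnt > -13) and (b + cnt != 15 or 3*cnt >= 2).
Before cnt := 3*cnt + b - 4: (3*cnt < b - 3 -> 2*b + 3*cnt > -9) and (2*b + 3*cnt != 19 or 3*b + 9*cnt >= 14)
Before cnt := b + cnt + 9: (2*b + 3*cnt < -30 -> 5*b + 3*cnt > -36) and (5*b + 3*cnt != -8 or 12*b + 9*cnt >= -67)
Answer: WP = (2*b + 3*cnt < -30 -> 5*b + 3*cnt > -36) and (5*b + 3*cnt != -8 or 12*b + 9*cnt >= -67)


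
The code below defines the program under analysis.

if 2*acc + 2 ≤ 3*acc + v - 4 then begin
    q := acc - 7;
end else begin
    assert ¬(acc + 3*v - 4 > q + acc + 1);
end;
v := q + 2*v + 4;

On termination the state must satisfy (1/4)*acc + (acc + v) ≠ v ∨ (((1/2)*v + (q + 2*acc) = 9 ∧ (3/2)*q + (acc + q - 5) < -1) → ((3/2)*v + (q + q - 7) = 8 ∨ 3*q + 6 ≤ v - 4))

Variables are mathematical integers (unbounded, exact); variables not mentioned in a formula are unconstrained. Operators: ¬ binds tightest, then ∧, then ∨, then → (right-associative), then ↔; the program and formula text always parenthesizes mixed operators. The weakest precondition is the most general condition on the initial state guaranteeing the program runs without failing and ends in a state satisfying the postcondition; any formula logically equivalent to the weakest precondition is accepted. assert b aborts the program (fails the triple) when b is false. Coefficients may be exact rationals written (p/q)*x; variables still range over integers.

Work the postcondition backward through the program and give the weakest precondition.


Working backward. After the program, the postcondition (1/4)*acc + (acc + v) ≠ v ∨ (((1/2)*v + (q + 2*acc) = 9 ∧ (3/2)*q + (acc + q - 5) < -1) → ((3/2)*v + (q + q - 7) = 8 ∨ 3*q + 6 ≤ v - 4)) must hold; in canonical form it is (5/4)*acc ≠ 0 ∨ ((2*acc + q + (1/2)*v = 9 ∧ acc + (5/2)*q < 4) → (2*q + (3/2)*v = 15 ∨ 3*q ≤ v - 10)).
Before v := q + 2*v + 4: (5/4)*acc ≠ 0 ∨ ((2*acc + (3/2)*q + v = 7 ∧ acc + (5/2)*q < 4) → ((7/2)*q + 3*v = 9 ∨ 2*q ≤ 2*v - 6))
Then branch requires (5/4)*acc ≠ 0 ∨ (((7/2)*acc + v = 35/2 ∧ (7/2)*acc < 43/2) → ((7/2)*acc + 3*v = 67/2 ∨ 2*acc ≤ 2*v + 8)); else branch requires (¬(3*v > q + 5)) ∧ ((5/4)*acc ≠ 0 ∨ ((2*acc + (3/2)*q + v = 7 ∧ acc + (5/2)*q < 4) → ((7/2)*q + 3*v = 9 ∨ 2*q ≤ 2*v - 6))).
Before the if: (acc + v ≥ 6 → ((5/4)*acc ≠ 0 ∨ (((7/2)*acc + v = 35/2 ∧ (7/2)*acc < 43/2) → ((7/2)*acc + 3*v = 67/2 ∨ 2*acc ≤ 2*v + 8)))) ∧ ((¬(acc + v ≥ 6)) → ((¬(3*v > q + 5)) ∧ ((5/4)*acc ≠ 0 ∨ ((2*acc + (3/2)*q + v = 7 ∧ acc + (5/2)*q < 4) → ((7/2)*q + 3*v = 9 ∨ 2*q ≤ 2*v - 6)))))
Answer: WP = (acc + v ≥ 6 → ((5/4)*acc ≠ 0 ∨ (((7/2)*acc + v = 35/2 ∧ (7/2)*acc < 43/2) → ((7/2)*acc + 3*v = 67/2 ∨ 2*acc ≤ 2*v + 8)))) ∧ ((¬(acc + v ≥ 6)) → ((¬(3*v > q + 5)) ∧ ((5/4)*acc ≠ 0 ∨ ((2*acc + (3/2)*q + v = 7 ∧ acc + (5/2)*q < 4) → ((7/2)*q + 3*v = 9 ∨ 2*q ≤ 2*v - 6)))))


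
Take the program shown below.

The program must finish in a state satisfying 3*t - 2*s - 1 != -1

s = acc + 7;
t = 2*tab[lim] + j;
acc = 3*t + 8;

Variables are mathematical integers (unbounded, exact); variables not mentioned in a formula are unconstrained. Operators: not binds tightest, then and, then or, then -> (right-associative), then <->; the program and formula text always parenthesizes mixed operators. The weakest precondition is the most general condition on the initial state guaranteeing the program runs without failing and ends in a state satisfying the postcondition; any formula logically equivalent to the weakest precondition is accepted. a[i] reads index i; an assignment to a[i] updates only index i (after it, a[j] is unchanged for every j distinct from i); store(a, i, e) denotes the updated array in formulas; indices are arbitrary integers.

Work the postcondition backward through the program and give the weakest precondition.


Working backward. After the program, the postcondition 3*t - 2*s - 1 != -1 must hold; in canonical form it is 3*t != 2*s.
Before acc := 3*t + 8: 3*t != 2*s
Before t := 2*tab[lim] + j: 6*tab[lim] + 3*j != 2*s
Before s := acc + 7: 6*tab[lim] + 3*j != 2*acc + 14
Answer: WP = 6*tab[lim] + 3*j != 2*acc + 14


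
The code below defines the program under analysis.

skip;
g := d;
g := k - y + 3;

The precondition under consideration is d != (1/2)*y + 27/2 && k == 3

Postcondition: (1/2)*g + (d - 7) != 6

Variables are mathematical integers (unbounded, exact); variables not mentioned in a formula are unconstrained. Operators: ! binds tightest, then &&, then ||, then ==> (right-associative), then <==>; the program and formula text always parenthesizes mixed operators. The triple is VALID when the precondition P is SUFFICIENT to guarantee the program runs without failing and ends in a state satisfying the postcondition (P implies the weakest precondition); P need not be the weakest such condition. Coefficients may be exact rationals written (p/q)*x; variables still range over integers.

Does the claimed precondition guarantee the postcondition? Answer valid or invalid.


Working backward. After the program, the postcondition (1/2)*g + (d - 7) != 6 must hold; in canonical form it is d + (1/2)*g != 13.
Before g := k - y + 3: d + (1/2)*k != (1/2)*y + 23/2
Before g := d: d + (1/2)*k != (1/2)*y + 23/2
Before skip: d + (1/2)*k != (1/2)*y + 23/2
The weakest precondition is d + (1/2)*k != (1/2)*y + 23/2.
Check whether d != (1/2)*y + 27/2 && k == 3 implies it.
Countermodel: at the initial state d = 10, k = 3, y = 0, the precondition holds but the weakest precondition fails.
Answer: invalid


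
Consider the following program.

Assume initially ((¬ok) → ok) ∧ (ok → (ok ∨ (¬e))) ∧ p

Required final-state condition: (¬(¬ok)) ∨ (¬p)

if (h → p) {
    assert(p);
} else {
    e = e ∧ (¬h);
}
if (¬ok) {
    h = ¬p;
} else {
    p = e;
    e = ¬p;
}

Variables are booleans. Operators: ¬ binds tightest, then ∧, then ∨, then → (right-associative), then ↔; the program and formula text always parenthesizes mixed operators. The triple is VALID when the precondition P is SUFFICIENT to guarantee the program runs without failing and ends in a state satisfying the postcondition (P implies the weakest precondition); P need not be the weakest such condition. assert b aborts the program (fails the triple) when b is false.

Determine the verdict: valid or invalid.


Working backward. After the program, the postcondition (¬(¬ok)) ∨ (¬p) must hold; in canonical form it is ok ∨ (¬p).
Then branch requires ok ∨ (¬p); else branch requires ok ∨ (¬e).
Before the if: ((¬ok) → (ok ∨ (¬p))) ∧ (ok → (ok ∨ (¬e)))
Then branch requires p ∧ ((¬ok) → (ok ∨ (¬p))) ∧ (ok → (ok ∨ (¬e))); else branch requires ((¬ok) → (ok ∨ (¬p))) ∧ (ok → (ok ∨ (¬(e ∧ (¬h))))).
Before the if: ((h → p) → (p ∧ ((¬ok) → (ok ∨ (¬p))) ∧ (ok → (ok ∨ (¬e))))) ∧ ((¬(h → p)) → (((¬ok) → (ok ∨ (¬p))) ∧ (ok → (ok ∨ (¬(e ∧ (¬h)))))))
The weakest precondition is ((h → p) → (p ∧ ((¬ok) → (ok ∨ (¬p))) ∧ (ok → (ok ∨ (¬e))))) ∧ ((¬(h → p)) → (((¬ok) → (ok ∨ (¬p))) ∧ (ok → (ok ∨ (¬(e ∧ (¬h))))))).
Check whether ((¬ok) → ok) ∧ (ok → (ok ∨ (¬e))) ∧ p implies it.
Every state satisfying the precondition satisfies the weakest precondition: the implication holds.
Answer: valid


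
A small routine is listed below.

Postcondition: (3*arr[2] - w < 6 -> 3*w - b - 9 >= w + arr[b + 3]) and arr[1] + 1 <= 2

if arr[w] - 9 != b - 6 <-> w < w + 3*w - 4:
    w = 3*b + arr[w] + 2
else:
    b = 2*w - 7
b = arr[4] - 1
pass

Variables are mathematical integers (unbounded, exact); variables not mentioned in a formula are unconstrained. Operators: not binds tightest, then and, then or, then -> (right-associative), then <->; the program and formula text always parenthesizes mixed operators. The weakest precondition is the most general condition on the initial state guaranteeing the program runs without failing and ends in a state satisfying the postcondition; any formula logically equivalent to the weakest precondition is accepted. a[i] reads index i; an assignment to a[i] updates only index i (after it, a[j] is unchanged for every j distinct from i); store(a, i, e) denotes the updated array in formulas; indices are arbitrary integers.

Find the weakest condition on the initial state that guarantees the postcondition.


Working backward. After the program, the postcondition (3*arr[2] - w < 6 -> 3*w - b - 9 >= w + arr[b + 3]) and arr[1] + 1 <= 2 must hold; in canonical form it is (3*arr[2] < w + 6 -> 2*w >= arr[b + 3] + b + 9) and arr[1] <= 1.
Before skip: (3*arr[2] < w + 6 -> 2*w >= arr[b + 3] + b + 9) and arr[1] <= 1
Before b := arr[4] - 1: (3*arr[2] < w + 6 -> 2*w >= arr[arr[4] + 2] + arr[4] + 8) and arr[1] <= 1
Then branch requires (3*arr[2] < arr[w] + 3*b + 8 -> 2*arr[w] + 6*b >= arr[arr[4] + 2] + arr[4] + 4) and arr[1] <= 1; else branch requires (3*arr[2] < w + 6 -> 2*w >= arr[arr[4] + 2] + arr[4] + 8) and arr[1] <= 1.
Before the if: ((arr[w] != b + 3 <-> 3*w > 4) -> ((3*arr[2] < arr[w] + 3*b + 8 -> 2*arr[w] + 6*b >= arr[arr[4] + 2] + arr[4] + 4) and arr[1] <= 1)) and ((not (arr[w] != b + 3 <-> 3*w > 4)) -> ((3*arr[2] < w + 6 -> 2*w >= arr[arr[4] + 2] + arr[4] + 8) and arr[1] <= 1))
Answer: WP = ((arr[w] != b + 3 <-> 3*w > 4) -> ((3*arr[2] < arr[w] + 3*b + 8 -> 2*arr[w] + 6*b >= arr[arr[4] + 2] + arr[4] + 4) and arr[1] <= 1)) and ((not (arr[w] != b + 3 <-> 3*w > 4)) -> ((3*arr[2] < w + 6 -> 2*w >= arr[arr[4] + 2] + arr[4] + 8) and arr[1] <= 1))


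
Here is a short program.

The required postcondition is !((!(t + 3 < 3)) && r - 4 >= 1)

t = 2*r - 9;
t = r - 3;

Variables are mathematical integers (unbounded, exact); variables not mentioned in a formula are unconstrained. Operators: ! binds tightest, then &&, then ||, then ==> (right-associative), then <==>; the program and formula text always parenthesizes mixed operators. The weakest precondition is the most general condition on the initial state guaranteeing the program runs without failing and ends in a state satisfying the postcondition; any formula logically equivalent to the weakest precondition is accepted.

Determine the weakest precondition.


Working backward. After the program, the postcondition !((!(t + 3 < 3)) && r - 4 >= 1) must hold; in canonical form it is !((!(t < 0)) && r >= 5).
Before t := r - 3: !((!(r < 3)) && r >= 5)
Before t := 2*r - 9: !((!(r < 3)) && r >= 5)
Answer: WP = !((!(r < 3)) && r >= 5)


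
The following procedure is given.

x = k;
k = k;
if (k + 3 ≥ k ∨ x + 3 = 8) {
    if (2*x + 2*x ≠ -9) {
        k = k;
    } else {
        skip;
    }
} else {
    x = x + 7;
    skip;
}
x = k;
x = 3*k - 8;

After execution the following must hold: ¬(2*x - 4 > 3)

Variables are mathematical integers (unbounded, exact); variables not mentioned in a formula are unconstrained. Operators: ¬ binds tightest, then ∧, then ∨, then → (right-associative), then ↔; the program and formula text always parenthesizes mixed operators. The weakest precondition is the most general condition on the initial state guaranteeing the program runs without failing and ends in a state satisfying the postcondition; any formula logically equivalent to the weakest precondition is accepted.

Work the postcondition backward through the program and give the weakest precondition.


Working backward. After the program, the postcondition ¬(2*x - 4 > 3) must hold; in canonical form it is ¬(2*x > 7).
Before x := 3*k - 8: ¬(6*k > 23)
Before x := k: ¬(6*k > 23)
Then branch requires (4*x ≠ -9 → (¬(6*k > 23))) ∧ ((¬(4*x ≠ -9)) → (¬(6*k > 23))); else branch requires ¬(6*k > 23).
Before the if: (4*x ≠ -9 → (¬(6*k > 23))) ∧ ((¬(4*x ≠ -9)) → (¬(6*k > 23)))
Before k := k: (4*x ≠ -9 → (¬(6*k > 23))) ∧ ((¬(4*x ≠ -9)) → (¬(6*k > 23)))
Before x := k: (4*k ≠ -9 → (¬(6*k > 23))) ∧ ((¬(4*k ≠ -9)) → (¬(6*k > 23)))
Answer: WP = (4*k ≠ -9 → (¬(6*k > 23))) ∧ ((¬(4*k ≠ -9)) → (¬(6*k > 23)))


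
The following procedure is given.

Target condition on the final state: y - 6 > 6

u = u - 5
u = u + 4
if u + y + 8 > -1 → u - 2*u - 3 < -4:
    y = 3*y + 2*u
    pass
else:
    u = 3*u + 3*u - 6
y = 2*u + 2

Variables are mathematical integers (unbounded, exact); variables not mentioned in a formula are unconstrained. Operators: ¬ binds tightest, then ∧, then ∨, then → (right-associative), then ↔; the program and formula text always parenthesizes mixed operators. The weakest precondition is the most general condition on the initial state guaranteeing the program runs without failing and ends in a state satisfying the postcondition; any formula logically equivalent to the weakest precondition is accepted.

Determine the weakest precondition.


Working backward. After the program, the postcondition y - 6 > 6 must hold; in canonical form it is y > 12.
Before y := 2*u + 2: 2*u > 10
Then branch requires 2*u > 10; else branch requires 12*u > 22.
Before the if: ((u + y > -9 → u > 1) → 2*u > 10) ∧ ((¬(u + y > -9 → u > 1)) → 12*u > 22)
Before u := u + 4: ((u + y > -13 → u > -3) → 2*u > 2) ∧ ((¬(u + y > -13 → u > -3)) → 12*u > -26)
Before u := u - 5: ((u + y > -8 → u > 2) → 2*u > 12) ∧ ((¬(u + y > -8 → u > 2)) → 12*u > 34)
Answer: WP = ((u + y > -8 → u > 2) → 2*u > 12) ∧ ((¬(u + y > -8 → u > 2)) → 12*u > 34)
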